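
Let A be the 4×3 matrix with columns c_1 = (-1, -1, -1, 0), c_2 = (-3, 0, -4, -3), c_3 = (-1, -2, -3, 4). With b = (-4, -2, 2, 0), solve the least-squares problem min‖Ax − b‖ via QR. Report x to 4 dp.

x = (4.9239, -0.8223, -0.8359)

e_1 = c_1/‖c_1‖ = (-1, -1, -1, 0)/1.7321 = (-0.5774, -0.5774, -0.5774, 0.0000).
r_{12} = e_1·c_2 = 4.0415.
u_2 = c_2 − 4.0415·e_1 = (-0.6667, 2.3333, -1.6667, -3.0000).
‖u_2‖ = 4.2032, so e_2 = (-0.1586, 0.5551, -0.3965, -0.7137).
r_{13} = e_1·c_3 = 3.4641; r_{23} = e_2·c_3 = -2.6171.
u_3 = c_3 − 3.4641·e_1 + 2.6171·e_2 = (0.5849, 1.4528, -2.0377, 2.1321).
‖u_3‖ = 3.3393, so e_3 = (0.1752, 0.4351, -0.6102, 0.6385).
Qᵀb = (2.3094, -1.2689, -2.7912).
Back-substitute: x_3 = -2.7912/3.3393 = -0.8359.
x_2 = (-1.2689 + 2.6171·(-0.8359))/4.2032 = -0.8223.
x_1 = (2.3094 − 4.0415·(-0.8223) − 3.4641·(-0.8359))/1.7321 = 4.9239.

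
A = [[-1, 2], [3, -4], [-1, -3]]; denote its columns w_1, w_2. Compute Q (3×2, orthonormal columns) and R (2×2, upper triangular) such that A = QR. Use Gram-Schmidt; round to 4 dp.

w_1 = (-1, 3, -1); ‖w_1‖ = 3.3166, so e_1 = (-0.3015, 0.9045, -0.3015).
e_1·w_2 = (-0.3015)·2 + 0.9045·(-4) + (-0.3015)·(-3) = -3.3166.
u_2 = w_2 + 3.3166·e_1 = (1.0000, -1.0000, -4.0000).
‖u_2‖ = 4.2426, so e_2 = (0.2357, -0.2357, -0.9428).

Q = [[-0.3015, 0.2357], [0.9045, -0.2357], [-0.3015, -0.9428]], R = [[3.3166, -3.3166], [0.0000, 4.2426]]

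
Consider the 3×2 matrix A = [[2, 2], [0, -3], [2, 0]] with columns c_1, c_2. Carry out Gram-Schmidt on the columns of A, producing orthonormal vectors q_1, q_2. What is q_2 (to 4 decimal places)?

q_1 = c_1/‖c_1‖ = (2, 0, 2)/2.8284 = (0.7071, 0.0000, 0.7071).
r_{12} = q_1·c_2 = 1.4142.
u_2 = c_2 − 1.4142·q_1 = (1.0000, -3.0000, -1.0000).
‖u_2‖ = 3.3166, so q_2 = (0.3015, -0.9045, -0.3015).

q_2 = (0.3015, -0.9045, -0.3015)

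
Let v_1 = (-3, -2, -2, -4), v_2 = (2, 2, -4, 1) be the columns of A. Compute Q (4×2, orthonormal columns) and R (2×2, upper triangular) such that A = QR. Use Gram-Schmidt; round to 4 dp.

Q = [[-0.5222, 0.2975], [-0.3482, 0.3347], [-0.3482, -0.8924], [-0.6963, 0.0558]], R = [[5.7446, -1.0445], [0.0000, 4.8897]]

e_1 = v_1/‖v_1‖ = (-3, -2, -2, -4)/5.7446 = (-0.5222, -0.3482, -0.3482, -0.6963).
r_{12} = e_1·v_2 = -1.0445.
u_2 = v_2 + 1.0445·e_1 = (1.4545, 1.6364, -4.3636, 0.2727).
‖u_2‖ = 4.8897, so e_2 = (0.2975, 0.3347, -0.8924, 0.0558).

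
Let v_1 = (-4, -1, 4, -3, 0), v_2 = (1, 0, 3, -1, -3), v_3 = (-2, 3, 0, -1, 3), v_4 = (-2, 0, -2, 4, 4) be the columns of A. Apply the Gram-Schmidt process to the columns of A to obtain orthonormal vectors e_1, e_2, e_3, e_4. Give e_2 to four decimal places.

e_2 = (0.4949, 0.0633, 0.4719, -0.0518, -0.7251)

e_1 = v_1/‖v_1‖ = (-4, -1, 4, -3, 0)/6.4807 = (-0.6172, -0.1543, 0.6172, -0.4629, 0.0000).
r_{12} = e_1·v_2 = 1.6973.
u_2 = v_2 − 1.6973·e_1 = (2.0476, 0.2619, 1.9524, -0.2143, -3.0000).
‖u_2‖ = 4.1375, so e_2 = (0.4949, 0.0633, 0.4719, -0.0518, -0.7251).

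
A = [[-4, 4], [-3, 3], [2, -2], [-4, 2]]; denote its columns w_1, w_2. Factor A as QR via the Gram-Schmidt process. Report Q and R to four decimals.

Q = [[-0.5963, 0.4429], [-0.4472, 0.3322], [0.2981, -0.2215], [-0.5963, -0.8028]], R = [[6.7082, -5.5156], [0.0000, 1.6055]]

e_1 = w_1/‖w_1‖ = (-4, -3, 2, -4)/6.7082 = (-0.5963, -0.4472, 0.2981, -0.5963).
r_{12} = e_1·w_2 = -5.5156.
u_2 = w_2 + 5.5156·e_1 = (0.7111, 0.5333, -0.3556, -1.2889).
‖u_2‖ = 1.6055, so e_2 = (0.4429, 0.3322, -0.2215, -0.8028).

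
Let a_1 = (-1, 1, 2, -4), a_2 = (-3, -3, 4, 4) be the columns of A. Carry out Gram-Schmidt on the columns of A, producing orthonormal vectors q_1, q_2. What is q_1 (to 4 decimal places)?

a_1 = (-1, 1, 2, -4); ‖a_1‖ = 4.6904, so q_1 = (-0.2132, 0.2132, 0.4264, -0.8528).

q_1 = (-0.2132, 0.2132, 0.4264, -0.8528)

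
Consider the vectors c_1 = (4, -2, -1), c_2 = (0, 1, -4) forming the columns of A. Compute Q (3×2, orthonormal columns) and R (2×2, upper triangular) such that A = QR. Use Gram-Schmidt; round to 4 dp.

Q = [[0.8729, -0.0929], [-0.4364, 0.2904], [-0.2182, -0.9524]], R = [[4.5826, 0.4364], [0.0000, 4.0999]]

q_1 = c_1/‖c_1‖ = (4, -2, -1)/4.5826 = (0.8729, -0.4364, -0.2182).
r_{12} = q_1·c_2 = 0.4364.
u_2 = c_2 − 0.4364·q_1 = (-0.3810, 1.1905, -3.9048).
‖u_2‖ = 4.0999, so q_2 = (-0.0929, 0.2904, -0.9524).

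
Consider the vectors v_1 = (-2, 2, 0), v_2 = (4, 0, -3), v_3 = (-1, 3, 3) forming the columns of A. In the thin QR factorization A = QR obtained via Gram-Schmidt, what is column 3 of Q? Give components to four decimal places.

q_3 = (0.5145, 0.5145, 0.6860)

q_1 = v_1/‖v_1‖ = (-2, 2, 0)/2.8284 = (-0.7071, 0.7071, 0.0000).
r_{12} = q_1·v_2 = -2.8284.
u_2 = v_2 + 2.8284·q_1 = (2.0000, 2.0000, -3.0000).
‖u_2‖ = 4.1231, so q_2 = (0.4851, 0.4851, -0.7276).
r_{13} = q_1·v_3 = 2.8284; r_{23} = q_2·v_3 = -1.2127.
u_3 = v_3 − 2.8284·q_1 + 1.2127·q_2 = (1.5882, 1.5882, 2.1176).
‖u_3‖ = 3.0870, so q_3 = (0.5145, 0.5145, 0.6860).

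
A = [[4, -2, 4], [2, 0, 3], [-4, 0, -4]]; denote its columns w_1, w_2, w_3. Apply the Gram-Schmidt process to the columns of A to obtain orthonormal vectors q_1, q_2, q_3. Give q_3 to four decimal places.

q_1 = w_1/‖w_1‖ = (4, 2, -4)/6.0000 = (0.6667, 0.3333, -0.6667).
r_{12} = q_1·w_2 = -1.3333.
u_2 = w_2 + 1.3333·q_1 = (-1.1111, 0.4444, -0.8889).
‖u_2‖ = 1.4907, so q_2 = (-0.7454, 0.2981, -0.5963).
r_{13} = q_1·w_3 = 6.3333; r_{23} = q_2·w_3 = 0.2981.
u_3 = w_3 − 6.3333·q_1 − 0.2981·q_2 = (0.0000, 0.8000, 0.4000).
‖u_3‖ = 0.8944, so q_3 = (0.0000, 0.8944, 0.4472).

q_3 = (0.0000, 0.8944, 0.4472)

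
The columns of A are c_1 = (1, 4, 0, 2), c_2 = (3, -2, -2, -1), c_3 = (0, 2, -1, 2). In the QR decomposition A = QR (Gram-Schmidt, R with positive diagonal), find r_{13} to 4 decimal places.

r_{13} = 2.6186

c_1 = (1, 4, 0, 2); ‖c_1‖ = 4.5826, so q_1 = (0.2182, 0.8729, 0.0000, 0.4364).
r_{13} = q_1·c_3 = 2.6186.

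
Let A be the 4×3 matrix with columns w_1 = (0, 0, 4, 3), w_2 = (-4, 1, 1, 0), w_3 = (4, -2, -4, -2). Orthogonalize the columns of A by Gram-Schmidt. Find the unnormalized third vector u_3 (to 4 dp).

u_3 = (-0.2581, -0.9355, -0.0968, 0.1290)

w_1 = (0, 0, 4, 3); ‖w_1‖ = 5.0000, so e_1 = (0.0000, 0.0000, 0.8000, 0.6000).
e_1·w_2 = 0.0000·(-4) + 0.0000·1 + 0.8000·1 + 0.6000·0 = 0.8000.
u_2 = w_2 − 0.8000·e_1 = (-4.0000, 1.0000, 0.3600, -0.4800).
‖u_2‖ = 4.1665, so e_2 = (-0.9600, 0.2400, 0.0864, -0.1152).
e_1·w_3 = 0.0000·4 + 0.0000·(-2) + 0.8000·(-4) + 0.6000·(-2) = -4.4000; e_2·w_3 = (-0.9600)·4 + 0.2400·(-2) + 0.0864·(-4) + (-0.1152)·(-2) = -4.4353.
u_3 = w_3 + 4.4000·e_1 + 4.4353·e_2 = (-0.2581, -0.9355, -0.0968, 0.1290).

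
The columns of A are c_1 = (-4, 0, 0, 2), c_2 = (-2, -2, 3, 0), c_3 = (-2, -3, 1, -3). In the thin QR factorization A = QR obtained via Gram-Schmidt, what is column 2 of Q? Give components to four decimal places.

e_2 = (-0.1077, -0.5384, 0.8076, -0.2154)

c_1 = (-4, 0, 0, 2); ‖c_1‖ = 4.4721, so e_1 = (-0.8944, 0.0000, 0.0000, 0.4472).
e_1·c_2 = (-0.8944)·(-2) + 0.0000·(-2) + 0.0000·3 + 0.4472·0 = 1.7889.
u_2 = c_2 − 1.7889·e_1 = (-0.4000, -2.0000, 3.0000, -0.8000).
‖u_2‖ = 3.7148, so e_2 = (-0.1077, -0.5384, 0.8076, -0.2154).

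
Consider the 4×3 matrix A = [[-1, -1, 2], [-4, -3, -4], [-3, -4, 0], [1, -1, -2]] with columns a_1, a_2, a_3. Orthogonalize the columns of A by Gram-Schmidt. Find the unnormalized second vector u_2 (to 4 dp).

u_2 = (-0.1111, 0.5556, -1.3333, -1.8889)

a_1 = (-1, -4, -3, 1); ‖a_1‖ = 5.1962, so e_1 = (-0.1925, -0.7698, -0.5774, 0.1925).
e_1·a_2 = (-0.1925)·(-1) + (-0.7698)·(-3) + (-0.5774)·(-4) + 0.1925·(-1) = 4.6188.
u_2 = a_2 − 4.6188·e_1 = (-0.1111, 0.5556, -1.3333, -1.8889).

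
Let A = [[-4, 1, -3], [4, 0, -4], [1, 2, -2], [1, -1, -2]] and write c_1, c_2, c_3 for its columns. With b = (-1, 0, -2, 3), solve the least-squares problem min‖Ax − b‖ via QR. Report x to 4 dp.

x = (-0.0371, -1.5269, -0.2100)

e_1 = c_1/‖c_1‖ = (-4, 4, 1, 1)/5.8310 = (-0.6860, 0.6860, 0.1715, 0.1715).
r_{12} = e_1·c_2 = -0.5145.
u_2 = c_2 + 0.5145·e_1 = (0.6471, 0.3529, 2.0882, -0.9118).
‖u_2‖ = 2.3948, so e_2 = (0.2702, 0.1474, 0.8720, -0.3807).
r_{13} = e_1·c_3 = -1.3720; r_{23} = e_2·c_3 = -2.3826.
u_3 = c_3 + 1.3720·e_1 + 2.3826·e_2 = (-3.2974, -2.7077, 0.3128, -2.6718).
‖u_3‖ = 5.0439, so e_3 = (-0.6537, -0.5368, 0.0620, -0.5297).
Qᵀb = (0.8575, -3.1563, -1.0594).
Back-substitute: x_3 = -1.0594/5.0439 = -0.2100.
x_2 = (-3.1563 + 2.3826·(-0.2100))/2.3948 = -1.5269.
x_1 = (0.8575 + 0.5145·(-1.5269) + 1.3720·(-0.2100))/5.8310 = -0.0371.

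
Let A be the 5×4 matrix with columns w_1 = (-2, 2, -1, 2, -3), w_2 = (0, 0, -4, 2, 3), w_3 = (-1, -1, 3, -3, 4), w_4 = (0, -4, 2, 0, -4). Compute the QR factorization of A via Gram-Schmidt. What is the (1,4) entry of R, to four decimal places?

r_{14} = 0.4264

w_1 = (-2, 2, -1, 2, -3); ‖w_1‖ = 4.6904, so q_1 = (-0.4264, 0.4264, -0.2132, 0.4264, -0.6396).
r_{14} = q_1·w_4 = 0.4264.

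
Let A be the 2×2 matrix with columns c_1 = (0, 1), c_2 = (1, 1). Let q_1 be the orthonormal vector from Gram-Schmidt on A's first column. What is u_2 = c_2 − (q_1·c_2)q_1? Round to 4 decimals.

c_1 = (0, 1); ‖c_1‖ = 1.0000, so q_1 = (0.0000, 1.0000).
q_1·c_2 = 0.0000·1 + 1.0000·1 = 1.0000.
u_2 = c_2 − 1.0000·q_1 = (1.0000, 0.0000).

u_2 = (1.0000, 0.0000)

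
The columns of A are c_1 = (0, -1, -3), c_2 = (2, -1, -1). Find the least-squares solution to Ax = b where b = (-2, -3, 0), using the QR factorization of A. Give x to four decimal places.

e_1 = c_1/‖c_1‖ = (0, -1, -3)/3.1623 = (0.0000, -0.3162, -0.9487).
r_{12} = e_1·c_2 = 1.2649.
u_2 = c_2 − 1.2649·e_1 = (2.0000, -0.6000, 0.2000).
‖u_2‖ = 2.0976, so e_2 = (0.9535, -0.2860, 0.0953).
Qᵀb = (0.9487, -1.0488).
Back-substitute: x_2 = -1.0488/2.0976 = -0.5000.
x_1 = (0.9487 − 1.2649·(-0.5000))/3.1623 = 0.5000.

x = (0.5000, -0.5000)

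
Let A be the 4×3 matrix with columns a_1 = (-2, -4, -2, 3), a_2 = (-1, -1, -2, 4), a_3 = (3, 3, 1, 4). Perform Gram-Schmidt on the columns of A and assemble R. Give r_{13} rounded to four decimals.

r_{13} = -1.3926

a_1 = (-2, -4, -2, 3); ‖a_1‖ = 5.7446, so q_1 = (-0.3482, -0.6963, -0.3482, 0.5222).
r_{13} = q_1·a_3 = -1.3926.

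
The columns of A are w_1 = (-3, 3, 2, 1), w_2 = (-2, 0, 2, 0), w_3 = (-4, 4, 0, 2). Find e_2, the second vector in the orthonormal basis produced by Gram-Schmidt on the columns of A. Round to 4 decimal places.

e_2 = (-0.3640, -0.6825, 0.5915, -0.2275)

w_1 = (-3, 3, 2, 1); ‖w_1‖ = 4.7958, so e_1 = (-0.6255, 0.6255, 0.4170, 0.2085).
e_1·w_2 = (-0.6255)·(-2) + 0.6255·0 + 0.4170·2 + 0.2085·0 = 2.0851.
u_2 = w_2 − 2.0851·e_1 = (-0.6957, -1.3043, 1.1304, -0.4348).
‖u_2‖ = 1.9111, so e_2 = (-0.3640, -0.6825, 0.5915, -0.2275).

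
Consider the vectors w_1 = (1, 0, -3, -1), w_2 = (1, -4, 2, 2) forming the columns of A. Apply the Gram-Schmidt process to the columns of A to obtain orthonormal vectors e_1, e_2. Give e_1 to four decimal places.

w_1 = (1, 0, -3, -1); ‖w_1‖ = 3.3166, so e_1 = (0.3015, 0.0000, -0.9045, -0.3015).

e_1 = (0.3015, 0.0000, -0.9045, -0.3015)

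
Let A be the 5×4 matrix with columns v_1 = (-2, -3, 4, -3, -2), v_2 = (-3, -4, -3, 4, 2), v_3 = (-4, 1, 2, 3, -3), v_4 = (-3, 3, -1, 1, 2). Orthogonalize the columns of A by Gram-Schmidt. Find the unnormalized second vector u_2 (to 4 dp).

v_1 = (-2, -3, 4, -3, -2); ‖v_1‖ = 6.4807, so e_1 = (-0.3086, -0.4629, 0.6172, -0.4629, -0.3086).
e_1·v_2 = (-0.3086)·(-3) + (-0.4629)·(-4) + 0.6172·(-3) + (-0.4629)·4 + (-0.3086)·2 = -1.5430.
u_2 = v_2 + 1.5430·e_1 = (-3.4762, -4.7143, -2.0476, 3.2857, 1.5238).

u_2 = (-3.4762, -4.7143, -2.0476, 3.2857, 1.5238)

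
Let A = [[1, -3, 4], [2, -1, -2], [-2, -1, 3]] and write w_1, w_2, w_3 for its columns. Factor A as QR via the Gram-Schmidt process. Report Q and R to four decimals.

Q = [[0.3333, -0.8433, 0.4216], [0.6667, -0.1054, -0.7379], [-0.6667, -0.5270, -0.5270]], R = [[3.0000, -1.0000, -2.0000], [0.0000, 3.1623, -4.7434], [0.0000, 0.0000, 1.5811]]

w_1 = (1, 2, -2); ‖w_1‖ = 3.0000, so e_1 = (0.3333, 0.6667, -0.6667).
e_1·w_2 = 0.3333·(-3) + 0.6667·(-1) + (-0.6667)·(-1) = -1.0000.
u_2 = w_2 + 1.0000·e_1 = (-2.6667, -0.3333, -1.6667).
‖u_2‖ = 3.1623, so e_2 = (-0.8433, -0.1054, -0.5270).
e_1·w_3 = 0.3333·4 + 0.6667·(-2) + (-0.6667)·3 = -2.0000; e_2·w_3 = (-0.8433)·4 + (-0.1054)·(-2) + (-0.5270)·3 = -4.7434.
u_3 = w_3 + 2.0000·e_1 + 4.7434·e_2 = (0.6667, -1.1667, -0.8333).
‖u_3‖ = 1.5811, so e_3 = (0.4216, -0.7379, -0.5270).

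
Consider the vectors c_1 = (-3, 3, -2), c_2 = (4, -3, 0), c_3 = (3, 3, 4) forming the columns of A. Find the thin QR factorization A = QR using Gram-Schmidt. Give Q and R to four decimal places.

e_1 = c_1/‖c_1‖ = (-3, 3, -2)/4.6904 = (-0.6396, 0.6396, -0.4264).
r_{12} = e_1·c_2 = -4.4772.
u_2 = c_2 + 4.4772·e_1 = (1.1364, -0.1364, -1.9091).
‖u_2‖ = 2.2259, so e_2 = (0.5105, -0.0613, -0.8577).
r_{13} = e_1·c_3 = -1.7056; r_{23} = e_2·c_3 = -2.0829.
u_3 = c_3 + 1.7056·e_1 + 2.0829·e_2 = (2.9725, 3.9633, 1.4862).
‖u_3‖ = 5.1723, so e_3 = (0.5747, 0.7663, 0.2873).

Q = [[-0.6396, 0.5105, 0.5747], [0.6396, -0.0613, 0.7663], [-0.4264, -0.8577, 0.2873]], R = [[4.6904, -4.4772, -1.7056], [0.0000, 2.2259, -2.0829], [0.0000, 0.0000, 5.1723]]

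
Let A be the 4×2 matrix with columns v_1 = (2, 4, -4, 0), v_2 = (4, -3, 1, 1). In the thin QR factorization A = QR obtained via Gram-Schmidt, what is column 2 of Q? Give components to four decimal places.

q_2 = (0.8850, -0.4204, 0.0221, 0.1991)

v_1 = (2, 4, -4, 0); ‖v_1‖ = 6.0000, so q_1 = (0.3333, 0.6667, -0.6667, 0.0000).
q_1·v_2 = 0.3333·4 + 0.6667·(-3) + (-0.6667)·1 + 0.0000·1 = -1.3333.
u_2 = v_2 + 1.3333·q_1 = (4.4444, -2.1111, 0.1111, 1.0000).
‖u_2‖ = 5.0222, so q_2 = (0.8850, -0.4204, 0.0221, 0.1991).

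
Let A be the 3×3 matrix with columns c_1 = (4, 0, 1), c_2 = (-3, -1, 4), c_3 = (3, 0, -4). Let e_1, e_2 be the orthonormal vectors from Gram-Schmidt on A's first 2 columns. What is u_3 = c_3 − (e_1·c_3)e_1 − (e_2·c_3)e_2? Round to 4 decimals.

u_3 = (0.0503, -0.9550, -0.2011)

c_1 = (4, 0, 1); ‖c_1‖ = 4.1231, so e_1 = (0.9701, 0.0000, 0.2425).
e_1·c_2 = 0.9701·(-3) + 0.0000·(-1) + 0.2425·4 = -1.9403.
u_2 = c_2 + 1.9403·e_1 = (-1.1176, -1.0000, 4.4706).
‖u_2‖ = 4.7154, so e_2 = (-0.2370, -0.2121, 0.9481).
e_1·c_3 = 0.9701·3 + 0.0000·0 + 0.2425·(-4) = 1.9403; e_2·c_3 = (-0.2370)·3 + (-0.2121)·0 + 0.9481·(-4) = -4.5034.
u_3 = c_3 − 1.9403·e_1 + 4.5034·e_2 = (0.0503, -0.9550, -0.2011).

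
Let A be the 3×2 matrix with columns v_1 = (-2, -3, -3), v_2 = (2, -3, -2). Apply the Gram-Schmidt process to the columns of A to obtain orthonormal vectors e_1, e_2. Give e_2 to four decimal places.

v_1 = (-2, -3, -3); ‖v_1‖ = 4.6904, so e_1 = (-0.4264, -0.6396, -0.6396).
e_1·v_2 = (-0.4264)·2 + (-0.6396)·(-3) + (-0.6396)·(-2) = 2.3452.
u_2 = v_2 − 2.3452·e_1 = (3.0000, -1.5000, -0.5000).
‖u_2‖ = 3.3912, so e_2 = (0.8847, -0.4423, -0.1474).

e_2 = (0.8847, -0.4423, -0.1474)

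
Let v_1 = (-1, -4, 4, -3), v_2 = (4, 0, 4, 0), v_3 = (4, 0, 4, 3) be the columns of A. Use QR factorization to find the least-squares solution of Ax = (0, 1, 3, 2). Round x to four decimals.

v_1 = (-1, -4, 4, -3); ‖v_1‖ = 6.4807, so e_1 = (-0.1543, -0.6172, 0.6172, -0.4629).
e_1·v_2 = (-0.1543)·4 + (-0.6172)·0 + 0.6172·4 + (-0.4629)·0 = 1.8516.
u_2 = v_2 − 1.8516·e_1 = (4.2857, 1.1429, 2.8571, 0.8571).
‖u_2‖ = 5.3452, so e_2 = (0.8018, 0.2138, 0.5345, 0.1604).
e_1·v_3 = (-0.1543)·4 + (-0.6172)·0 + 0.6172·4 + (-0.4629)·3 = 0.4629; e_2·v_3 = 0.8018·4 + 0.2138·0 + 0.5345·4 + 0.1604·3 = 5.8263.
u_3 = v_3 − 0.4629·e_1 − 5.8263·e_2 = (-0.6000, -0.9600, 0.6000, 2.2800).
‖u_3‖ = 2.6153, so e_3 = (-0.2294, -0.3671, 0.2294, 0.8718).
Qᵀb = (0.3086, 2.1381, 2.0647).
Back-substitute: x_3 = 2.0647/2.6153 = 0.7895.
x_2 = (2.1381 − 5.8263·0.7895)/5.3452 = -0.4605.
x_1 = (0.3086 − 1.8516·(-0.4605) − 0.4629·0.7895)/6.4807 = 0.1228.

x = (0.1228, -0.4605, 0.7895)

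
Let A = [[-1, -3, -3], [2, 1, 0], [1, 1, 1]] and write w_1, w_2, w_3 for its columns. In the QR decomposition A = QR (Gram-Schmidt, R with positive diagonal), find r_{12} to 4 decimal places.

q_1 = w_1/‖w_1‖ = (-1, 2, 1)/2.4495 = (-0.4082, 0.8165, 0.4082).
r_{12} = q_1·w_2 = 2.4495.

r_{12} = 2.4495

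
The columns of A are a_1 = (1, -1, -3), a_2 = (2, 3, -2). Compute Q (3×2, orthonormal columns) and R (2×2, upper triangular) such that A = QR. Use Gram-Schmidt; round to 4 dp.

Q = [[0.3015, 0.4027], [-0.3015, 0.9002], [-0.9045, -0.1658]], R = [[3.3166, 1.5076], [0.0000, 3.8376]]

a_1 = (1, -1, -3); ‖a_1‖ = 3.3166, so e_1 = (0.3015, -0.3015, -0.9045).
e_1·a_2 = 0.3015·2 + (-0.3015)·3 + (-0.9045)·(-2) = 1.5076.
u_2 = a_2 − 1.5076·e_1 = (1.5455, 3.4545, -0.6364).
‖u_2‖ = 3.8376, so e_2 = (0.4027, 0.9002, -0.1658).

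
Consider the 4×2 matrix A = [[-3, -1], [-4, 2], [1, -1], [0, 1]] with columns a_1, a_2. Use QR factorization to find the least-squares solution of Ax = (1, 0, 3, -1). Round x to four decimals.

x = (-0.2055, -0.8904)

a_1 = (-3, -4, 1, 0); ‖a_1‖ = 5.0990, so e_1 = (-0.5883, -0.7845, 0.1961, 0.0000).
e_1·a_2 = (-0.5883)·(-1) + (-0.7845)·2 + 0.1961·(-1) + 0.0000·1 = -1.1767.
u_2 = a_2 + 1.1767·e_1 = (-1.6923, 1.0769, -0.7692, 1.0000).
‖u_2‖ = 2.3697, so e_2 = (-0.7142, 0.4545, -0.3246, 0.4220).
Qᵀb = (0.0000, -2.1100).
Back-substitute: x_2 = -2.1100/2.3697 = -0.8904.
x_1 = (0.0000 + 1.1767·(-0.8904))/5.0990 = -0.2055.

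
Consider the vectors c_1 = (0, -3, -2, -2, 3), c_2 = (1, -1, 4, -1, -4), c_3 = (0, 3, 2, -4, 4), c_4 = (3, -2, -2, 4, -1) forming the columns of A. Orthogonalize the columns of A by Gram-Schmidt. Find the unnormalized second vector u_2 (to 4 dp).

c_1 = (0, -3, -2, -2, 3); ‖c_1‖ = 5.0990, so q_1 = (0.0000, -0.5883, -0.3922, -0.3922, 0.5883).
q_1·c_2 = 0.0000·1 + (-0.5883)·(-1) + (-0.3922)·4 + (-0.3922)·(-1) + 0.5883·(-4) = -2.9417.
u_2 = c_2 + 2.9417·q_1 = (1.0000, -2.7308, 2.8462, -2.1538, -2.2692).

u_2 = (1.0000, -2.7308, 2.8462, -2.1538, -2.2692)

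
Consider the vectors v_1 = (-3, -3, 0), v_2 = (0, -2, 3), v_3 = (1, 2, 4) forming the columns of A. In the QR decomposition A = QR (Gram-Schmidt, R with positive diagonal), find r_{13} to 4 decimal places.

r_{13} = -2.1213

e_1 = v_1/‖v_1‖ = (-3, -3, 0)/4.2426 = (-0.7071, -0.7071, 0.0000).
r_{13} = e_1·v_3 = -2.1213.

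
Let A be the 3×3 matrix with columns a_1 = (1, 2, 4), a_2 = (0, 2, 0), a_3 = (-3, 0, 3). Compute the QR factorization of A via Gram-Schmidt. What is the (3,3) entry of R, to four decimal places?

r_{33} = 3.6380

a_1 = (1, 2, 4); ‖a_1‖ = 4.5826, so q_1 = (0.2182, 0.4364, 0.8729).
q_1·a_2 = 0.2182·0 + 0.4364·2 + 0.8729·0 = 0.8729.
u_2 = a_2 − 0.8729·q_1 = (-0.1905, 1.6190, -0.7619).
‖u_2‖ = 1.7995, so q_2 = (-0.1059, 0.8997, -0.4234).
q_1·a_3 = 0.2182·(-3) + 0.4364·0 + 0.8729·3 = 1.9640; q_2·a_3 = (-0.1059)·(-3) + 0.8997·0 + (-0.4234)·3 = -0.9527.
u_3 = a_3 − 1.9640·q_1 + 0.9527·q_2 = (-3.5294, 0.0000, 0.8824).
r_{33} = ‖u_3‖ = 3.6380.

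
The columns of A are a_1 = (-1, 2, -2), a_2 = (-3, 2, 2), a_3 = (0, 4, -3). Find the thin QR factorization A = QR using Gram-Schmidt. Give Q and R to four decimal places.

a_1 = (-1, 2, -2); ‖a_1‖ = 3.0000, so e_1 = (-0.3333, 0.6667, -0.6667).
e_1·a_2 = (-0.3333)·(-3) + 0.6667·2 + (-0.6667)·2 = 1.0000.
u_2 = a_2 − 1.0000·e_1 = (-2.6667, 1.3333, 2.6667).
‖u_2‖ = 4.0000, so e_2 = (-0.6667, 0.3333, 0.6667).
e_1·a_3 = (-0.3333)·0 + 0.6667·4 + (-0.6667)·(-3) = 4.6667; e_2·a_3 = (-0.6667)·0 + 0.3333·4 + 0.6667·(-3) = -0.6667.
u_3 = a_3 − 4.6667·e_1 + 0.6667·e_2 = (1.1111, 1.1111, 0.5556).
‖u_3‖ = 1.6667, so e_3 = (0.6667, 0.6667, 0.3333).

Q = [[-0.3333, -0.6667, 0.6667], [0.6667, 0.3333, 0.6667], [-0.6667, 0.6667, 0.3333]], R = [[3.0000, 1.0000, 4.6667], [0.0000, 4.0000, -0.6667], [0.0000, 0.0000, 1.6667]]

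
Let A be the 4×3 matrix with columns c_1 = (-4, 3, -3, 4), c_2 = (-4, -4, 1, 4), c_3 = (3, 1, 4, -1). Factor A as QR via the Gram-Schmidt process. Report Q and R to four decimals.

c_1 = (-4, 3, -3, 4); ‖c_1‖ = 7.0711, so q_1 = (-0.5657, 0.4243, -0.4243, 0.5657).
q_1·c_2 = (-0.5657)·(-4) + 0.4243·(-4) + (-0.4243)·1 + 0.5657·4 = 2.4042.
u_2 = c_2 − 2.4042·q_1 = (-2.6400, -5.0200, 2.0200, 2.6400).
‖u_2‖ = 6.5742, so q_2 = (-0.4016, -0.7636, 0.3073, 0.4016).
q_1·c_3 = (-0.5657)·3 + 0.4243·1 + (-0.4243)·4 + 0.5657·(-1) = -3.5355; q_2·c_3 = (-0.4016)·3 + (-0.7636)·1 + 0.3073·4 + 0.4016·(-1) = -1.1408.
u_3 = c_3 + 3.5355·q_1 + 1.1408·q_2 = (0.5419, 1.6289, 2.8505, 1.4581).
‖u_3‖ = 3.6330, so q_3 = (0.1492, 0.4484, 0.7846, 0.4014).

Q = [[-0.5657, -0.4016, 0.1492], [0.4243, -0.7636, 0.4484], [-0.4243, 0.3073, 0.7846], [0.5657, 0.4016, 0.4014]], R = [[7.0711, 2.4042, -3.5355], [0.0000, 6.5742, -1.1408], [0.0000, 0.0000, 3.6330]]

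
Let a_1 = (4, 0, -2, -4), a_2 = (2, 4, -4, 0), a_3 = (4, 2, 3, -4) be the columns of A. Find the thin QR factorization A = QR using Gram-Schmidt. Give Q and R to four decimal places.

a_1 = (4, 0, -2, -4); ‖a_1‖ = 6.0000, so e_1 = (0.6667, 0.0000, -0.3333, -0.6667).
e_1·a_2 = 0.6667·2 + 0.0000·4 + (-0.3333)·(-4) + (-0.6667)·0 = 2.6667.
u_2 = a_2 − 2.6667·e_1 = (0.2222, 4.0000, -3.1111, 1.7778).
‖u_2‖ = 5.3748, so e_2 = (0.0413, 0.7442, -0.5788, 0.3308).
e_1·a_3 = 0.6667·4 + 0.0000·2 + (-0.3333)·3 + (-0.6667)·(-4) = 4.3333; e_2·a_3 = 0.0413·4 + 0.7442·2 + (-0.5788)·3 + 0.3308·(-4) = -1.4057.
u_3 = a_3 − 4.3333·e_1 + 1.4057·e_2 = (1.1692, 3.0462, 3.6308, -0.6462).
‖u_3‖ = 4.9240, so e_3 = (0.2375, 0.6186, 0.7374, -0.1312).

Q = [[0.6667, 0.0413, 0.2375], [0.0000, 0.7442, 0.6186], [-0.3333, -0.5788, 0.7374], [-0.6667, 0.3308, -0.1312]], R = [[6.0000, 2.6667, 4.3333], [0.0000, 5.3748, -1.4057], [0.0000, 0.0000, 4.9240]]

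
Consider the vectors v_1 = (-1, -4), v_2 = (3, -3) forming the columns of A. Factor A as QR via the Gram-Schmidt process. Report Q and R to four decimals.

e_1 = v_1/‖v_1‖ = (-1, -4)/4.1231 = (-0.2425, -0.9701).
r_{12} = e_1·v_2 = 2.1828.
u_2 = v_2 − 2.1828·e_1 = (3.5294, -0.8824).
‖u_2‖ = 3.6380, so e_2 = (0.9701, -0.2425).

Q = [[-0.2425, 0.9701], [-0.9701, -0.2425]], R = [[4.1231, 2.1828], [0.0000, 3.6380]]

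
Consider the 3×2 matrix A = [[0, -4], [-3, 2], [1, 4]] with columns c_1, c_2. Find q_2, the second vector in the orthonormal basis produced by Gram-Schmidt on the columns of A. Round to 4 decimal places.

q_2 = (-0.6704, 0.2346, 0.7039)

c_1 = (0, -3, 1); ‖c_1‖ = 3.1623, so q_1 = (0.0000, -0.9487, 0.3162).
q_1·c_2 = 0.0000·(-4) + (-0.9487)·2 + 0.3162·4 = -0.6325.
u_2 = c_2 + 0.6325·q_1 = (-4.0000, 1.4000, 4.2000).
‖u_2‖ = 5.9666, so q_2 = (-0.6704, 0.2346, 0.7039).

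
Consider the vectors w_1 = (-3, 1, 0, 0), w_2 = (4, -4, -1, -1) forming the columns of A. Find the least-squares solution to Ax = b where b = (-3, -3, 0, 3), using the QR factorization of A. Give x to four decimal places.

e_1 = w_1/‖w_1‖ = (-3, 1, 0, 0)/3.1623 = (-0.9487, 0.3162, 0.0000, 0.0000).
r_{12} = e_1·w_2 = -5.0596.
u_2 = w_2 + 5.0596·e_1 = (-0.8000, -2.4000, -1.0000, -1.0000).
‖u_2‖ = 2.8983, so e_2 = (-0.2760, -0.8281, -0.3450, -0.3450).
Qᵀb = (1.8974, 2.2772).
Back-substitute: x_2 = 2.2772/2.8983 = 0.7857.
x_1 = (1.8974 + 5.0596·0.7857)/3.1623 = 1.8571.

x = (1.8571, 0.7857)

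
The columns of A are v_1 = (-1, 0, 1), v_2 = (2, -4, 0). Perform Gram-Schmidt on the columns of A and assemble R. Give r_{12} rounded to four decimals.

v_1 = (-1, 0, 1); ‖v_1‖ = 1.4142, so q_1 = (-0.7071, 0.0000, 0.7071).
r_{12} = q_1·v_2 = -1.4142.

r_{12} = -1.4142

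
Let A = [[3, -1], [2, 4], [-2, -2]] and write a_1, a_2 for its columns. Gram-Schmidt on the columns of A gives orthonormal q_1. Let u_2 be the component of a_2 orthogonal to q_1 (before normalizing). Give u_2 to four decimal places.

u_2 = (-2.5882, 2.9412, -0.9412)

a_1 = (3, 2, -2); ‖a_1‖ = 4.1231, so q_1 = (0.7276, 0.4851, -0.4851).
q_1·a_2 = 0.7276·(-1) + 0.4851·4 + (-0.4851)·(-2) = 2.1828.
u_2 = a_2 − 2.1828·q_1 = (-2.5882, 2.9412, -0.9412).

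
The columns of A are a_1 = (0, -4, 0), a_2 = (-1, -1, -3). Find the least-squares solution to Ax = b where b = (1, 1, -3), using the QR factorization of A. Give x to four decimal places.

a_1 = (0, -4, 0); ‖a_1‖ = 4.0000, so q_1 = (0.0000, -1.0000, 0.0000).
q_1·a_2 = 0.0000·(-1) + (-1.0000)·(-1) + 0.0000·(-3) = 1.0000.
u_2 = a_2 − 1.0000·q_1 = (-1.0000, 0.0000, -3.0000).
‖u_2‖ = 3.1623, so q_2 = (-0.3162, 0.0000, -0.9487).
Qᵀb = (-1.0000, 2.5298).
Back-substitute: x_2 = 2.5298/3.1623 = 0.8000.
x_1 = (-1.0000 − 1.0000·0.8000)/4.0000 = -0.4500.

x = (-0.4500, 0.8000)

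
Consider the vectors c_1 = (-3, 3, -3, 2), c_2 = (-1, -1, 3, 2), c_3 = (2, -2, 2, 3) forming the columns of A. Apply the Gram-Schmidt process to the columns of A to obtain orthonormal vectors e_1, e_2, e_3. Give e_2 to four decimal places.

e_2 = (-0.3939, -0.1370, 0.6679, 0.6165)

c_1 = (-3, 3, -3, 2); ‖c_1‖ = 5.5678, so e_1 = (-0.5388, 0.5388, -0.5388, 0.3592).
e_1·c_2 = (-0.5388)·(-1) + 0.5388·(-1) + (-0.5388)·3 + 0.3592·2 = -0.8980.
u_2 = c_2 + 0.8980·e_1 = (-1.4839, -0.5161, 2.5161, 2.3226).
‖u_2‖ = 3.7674, so e_2 = (-0.3939, -0.1370, 0.6679, 0.6165).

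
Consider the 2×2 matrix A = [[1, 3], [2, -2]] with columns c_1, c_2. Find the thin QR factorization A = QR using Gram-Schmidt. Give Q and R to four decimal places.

Q = [[0.4472, 0.8944], [0.8944, -0.4472]], R = [[2.2361, -0.4472], [0.0000, 3.5777]]

c_1 = (1, 2); ‖c_1‖ = 2.2361, so e_1 = (0.4472, 0.8944).
e_1·c_2 = 0.4472·3 + 0.8944·(-2) = -0.4472.
u_2 = c_2 + 0.4472·e_1 = (3.2000, -1.6000).
‖u_2‖ = 3.5777, so e_2 = (0.8944, -0.4472).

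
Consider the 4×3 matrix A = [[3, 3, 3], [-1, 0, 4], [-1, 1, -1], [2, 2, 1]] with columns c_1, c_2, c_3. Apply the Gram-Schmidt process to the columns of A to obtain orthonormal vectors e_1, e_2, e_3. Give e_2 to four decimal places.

c_1 = (3, -1, -1, 2); ‖c_1‖ = 3.8730, so e_1 = (0.7746, -0.2582, -0.2582, 0.5164).
e_1·c_2 = 0.7746·3 + (-0.2582)·0 + (-0.2582)·1 + 0.5164·2 = 3.0984.
u_2 = c_2 − 3.0984·e_1 = (0.6000, 0.8000, 1.8000, 0.4000).
‖u_2‖ = 2.0976, so e_2 = (0.2860, 0.3814, 0.8581, 0.1907).

e_2 = (0.2860, 0.3814, 0.8581, 0.1907)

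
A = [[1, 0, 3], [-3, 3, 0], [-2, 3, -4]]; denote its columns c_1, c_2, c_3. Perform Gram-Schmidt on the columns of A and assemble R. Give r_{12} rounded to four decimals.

c_1 = (1, -3, -2); ‖c_1‖ = 3.7417, so e_1 = (0.2673, -0.8018, -0.5345).
r_{12} = e_1·c_2 = -4.0089.

r_{12} = -4.0089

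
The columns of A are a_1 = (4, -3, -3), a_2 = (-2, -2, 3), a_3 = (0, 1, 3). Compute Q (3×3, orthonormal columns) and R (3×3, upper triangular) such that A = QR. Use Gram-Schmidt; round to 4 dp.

e_1 = a_1/‖a_1‖ = (4, -3, -3)/5.8310 = (0.6860, -0.5145, -0.5145).
r_{12} = e_1·a_2 = -1.8865.
u_2 = a_2 + 1.8865·e_1 = (-0.7059, -2.9706, 2.0294).
‖u_2‖ = 3.6662, so e_2 = (-0.1925, -0.8103, 0.5535).
r_{13} = e_1·a_3 = -2.0580; r_{23} = e_2·a_3 = 0.8504.
u_3 = a_3 + 2.0580·e_1 − 0.8504·e_2 = (1.5755, 0.6302, 1.4705).
‖u_3‖ = 2.2453, so e_3 = (0.7017, 0.2807, 0.6549).

Q = [[0.6860, -0.1925, 0.7017], [-0.5145, -0.8103, 0.2807], [-0.5145, 0.5535, 0.6549]], R = [[5.8310, -1.8865, -2.0580], [0.0000, 3.6662, 0.8504], [0.0000, 0.0000, 2.2453]]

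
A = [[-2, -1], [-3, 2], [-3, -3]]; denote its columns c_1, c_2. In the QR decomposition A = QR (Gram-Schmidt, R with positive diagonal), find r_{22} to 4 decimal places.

r_{22} = 3.5866

c_1 = (-2, -3, -3); ‖c_1‖ = 4.6904, so e_1 = (-0.4264, -0.6396, -0.6396).
e_1·c_2 = (-0.4264)·(-1) + (-0.6396)·2 + (-0.6396)·(-3) = 1.0660.
u_2 = c_2 − 1.0660·e_1 = (-0.5455, 2.6818, -2.3182).
r_{22} = ‖u_2‖ = 3.5866.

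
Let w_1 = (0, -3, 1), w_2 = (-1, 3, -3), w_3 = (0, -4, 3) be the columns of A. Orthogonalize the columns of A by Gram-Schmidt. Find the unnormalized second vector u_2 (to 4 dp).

q_1 = w_1/‖w_1‖ = (0, -3, 1)/3.1623 = (0.0000, -0.9487, 0.3162).
r_{12} = q_1·w_2 = -3.7947.
u_2 = w_2 + 3.7947·q_1 = (-1.0000, -0.6000, -1.8000).

u_2 = (-1.0000, -0.6000, -1.8000)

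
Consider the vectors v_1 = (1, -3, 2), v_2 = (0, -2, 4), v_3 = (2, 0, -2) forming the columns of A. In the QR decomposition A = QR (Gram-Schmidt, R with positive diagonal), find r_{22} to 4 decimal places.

r_{22} = 2.4495

v_1 = (1, -3, 2); ‖v_1‖ = 3.7417, so e_1 = (0.2673, -0.8018, 0.5345).
e_1·v_2 = 0.2673·0 + (-0.8018)·(-2) + 0.5345·4 = 3.7417.
u_2 = v_2 − 3.7417·e_1 = (-1.0000, 1.0000, 2.0000).
r_{22} = ‖u_2‖ = 2.4495.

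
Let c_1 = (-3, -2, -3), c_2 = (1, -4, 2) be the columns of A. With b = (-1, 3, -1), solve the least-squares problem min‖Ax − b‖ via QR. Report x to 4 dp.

x = (-0.0325, -0.7158)

q_1 = c_1/‖c_1‖ = (-3, -2, -3)/4.6904 = (-0.6396, -0.4264, -0.6396).
r_{12} = q_1·c_2 = -0.2132.
u_2 = c_2 + 0.2132·q_1 = (0.8636, -4.0909, 1.8636).
‖u_2‖ = 4.5776, so q_2 = (0.1887, -0.8937, 0.4071).
Qᵀb = (0.0000, -3.2768).
Back-substitute: x_2 = -3.2768/4.5776 = -0.7158.
x_1 = (0.0000 + 0.2132·(-0.7158))/4.6904 = -0.0325.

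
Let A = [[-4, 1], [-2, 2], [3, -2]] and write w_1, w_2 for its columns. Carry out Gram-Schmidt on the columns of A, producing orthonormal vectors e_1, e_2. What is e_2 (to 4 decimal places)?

w_1 = (-4, -2, 3); ‖w_1‖ = 5.3852, so e_1 = (-0.7428, -0.3714, 0.5571).
e_1·w_2 = (-0.7428)·1 + (-0.3714)·2 + 0.5571·(-2) = -2.5997.
u_2 = w_2 + 2.5997·e_1 = (-0.9310, 1.0345, -0.5517).
‖u_2‖ = 1.4971, so e_2 = (-0.6219, 0.6910, -0.3685).

e_2 = (-0.6219, 0.6910, -0.3685)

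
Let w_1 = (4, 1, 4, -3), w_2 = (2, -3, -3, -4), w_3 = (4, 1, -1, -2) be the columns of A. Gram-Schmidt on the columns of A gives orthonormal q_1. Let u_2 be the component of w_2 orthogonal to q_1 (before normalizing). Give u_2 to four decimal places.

u_2 = (1.5238, -3.1190, -3.4762, -3.6429)

w_1 = (4, 1, 4, -3); ‖w_1‖ = 6.4807, so q_1 = (0.6172, 0.1543, 0.6172, -0.4629).
q_1·w_2 = 0.6172·2 + 0.1543·(-3) + 0.6172·(-3) + (-0.4629)·(-4) = 0.7715.
u_2 = w_2 − 0.7715·q_1 = (1.5238, -3.1190, -3.4762, -3.6429).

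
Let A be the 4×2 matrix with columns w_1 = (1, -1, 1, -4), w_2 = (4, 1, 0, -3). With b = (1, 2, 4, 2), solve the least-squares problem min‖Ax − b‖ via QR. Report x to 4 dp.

w_1 = (1, -1, 1, -4); ‖w_1‖ = 4.3589, so q_1 = (0.2294, -0.2294, 0.2294, -0.9177).
q_1·w_2 = 0.2294·4 + (-0.2294)·1 + 0.2294·0 + (-0.9177)·(-3) = 3.4412.
u_2 = w_2 − 3.4412·q_1 = (3.2105, 1.7895, -0.7895, 0.1579).
‖u_2‖ = 3.7627, so q_2 = (0.8533, 0.4756, -0.2098, 0.0420).
Qᵀb = (-1.1471, 1.0491).
Back-substitute: x_2 = 1.0491/3.7627 = 0.2788.
x_1 = (-1.1471 − 3.4412·0.2788)/4.3589 = -0.4833.

x = (-0.4833, 0.2788)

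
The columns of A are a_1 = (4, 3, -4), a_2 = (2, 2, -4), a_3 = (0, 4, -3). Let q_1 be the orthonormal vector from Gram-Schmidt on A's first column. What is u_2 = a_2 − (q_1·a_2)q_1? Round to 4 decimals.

a_1 = (4, 3, -4); ‖a_1‖ = 6.4031, so q_1 = (0.6247, 0.4685, -0.6247).
q_1·a_2 = 0.6247·2 + 0.4685·2 + (-0.6247)·(-4) = 4.6852.
u_2 = a_2 − 4.6852·q_1 = (-0.9268, -0.1951, -1.0732).

u_2 = (-0.9268, -0.1951, -1.0732)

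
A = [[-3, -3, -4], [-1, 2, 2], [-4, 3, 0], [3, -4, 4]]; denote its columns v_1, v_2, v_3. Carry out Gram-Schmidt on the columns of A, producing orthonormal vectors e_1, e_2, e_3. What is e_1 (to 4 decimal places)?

e_1 = (-0.5071, -0.1690, -0.6761, 0.5071)

v_1 = (-3, -1, -4, 3); ‖v_1‖ = 5.9161, so e_1 = (-0.5071, -0.1690, -0.6761, 0.5071).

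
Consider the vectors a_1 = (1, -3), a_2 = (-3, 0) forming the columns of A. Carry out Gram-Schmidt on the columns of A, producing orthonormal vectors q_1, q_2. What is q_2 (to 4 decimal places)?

a_1 = (1, -3); ‖a_1‖ = 3.1623, so q_1 = (0.3162, -0.9487).
q_1·a_2 = 0.3162·(-3) + (-0.9487)·0 = -0.9487.
u_2 = a_2 + 0.9487·q_1 = (-2.7000, -0.9000).
‖u_2‖ = 2.8460, so q_2 = (-0.9487, -0.3162).

q_2 = (-0.9487, -0.3162)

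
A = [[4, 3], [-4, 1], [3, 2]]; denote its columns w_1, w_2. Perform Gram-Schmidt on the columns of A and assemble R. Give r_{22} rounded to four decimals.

r_{22} = 3.0364

q_1 = w_1/‖w_1‖ = (4, -4, 3)/6.4031 = (0.6247, -0.6247, 0.4685).
r_{12} = q_1·w_2 = 2.1864.
u_2 = w_2 − 2.1864·q_1 = (1.6341, 2.3659, 0.9756).
r_{22} = ‖u_2‖ = 3.0364.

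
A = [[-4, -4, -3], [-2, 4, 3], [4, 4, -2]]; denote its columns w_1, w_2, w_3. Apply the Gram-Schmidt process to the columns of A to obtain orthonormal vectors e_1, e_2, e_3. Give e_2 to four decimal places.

e_1 = w_1/‖w_1‖ = (-4, -2, 4)/6.0000 = (-0.6667, -0.3333, 0.6667).
r_{12} = e_1·w_2 = 4.0000.
u_2 = w_2 − 4.0000·e_1 = (-1.3333, 5.3333, 1.3333).
‖u_2‖ = 5.6569, so e_2 = (-0.2357, 0.9428, 0.2357).

e_2 = (-0.2357, 0.9428, 0.2357)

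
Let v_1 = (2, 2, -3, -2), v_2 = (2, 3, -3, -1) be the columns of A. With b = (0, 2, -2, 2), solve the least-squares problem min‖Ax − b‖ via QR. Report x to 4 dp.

v_1 = (2, 2, -3, -2); ‖v_1‖ = 4.5826, so e_1 = (0.4364, 0.4364, -0.6547, -0.4364).
e_1·v_2 = 0.4364·2 + 0.4364·3 + (-0.6547)·(-3) + (-0.4364)·(-1) = 4.5826.
u_2 = v_2 − 4.5826·e_1 = (0.0000, 1.0000, 0.0000, 1.0000).
‖u_2‖ = 1.4142, so e_2 = (0.0000, 0.7071, 0.0000, 0.7071).
Qᵀb = (1.3093, 2.8284).
Back-substitute: x_2 = 2.8284/1.4142 = 2.0000.
x_1 = (1.3093 − 4.5826·2.0000)/4.5826 = -1.7143.

x = (-1.7143, 2.0000)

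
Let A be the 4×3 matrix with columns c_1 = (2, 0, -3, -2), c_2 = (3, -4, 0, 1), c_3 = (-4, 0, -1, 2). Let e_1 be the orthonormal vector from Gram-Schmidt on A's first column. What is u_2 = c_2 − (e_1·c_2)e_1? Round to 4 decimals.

e_1 = c_1/‖c_1‖ = (2, 0, -3, -2)/4.1231 = (0.4851, 0.0000, -0.7276, -0.4851).
r_{12} = e_1·c_2 = 0.9701.
u_2 = c_2 − 0.9701·e_1 = (2.5294, -4.0000, 0.7059, 1.4706).

u_2 = (2.5294, -4.0000, 0.7059, 1.4706)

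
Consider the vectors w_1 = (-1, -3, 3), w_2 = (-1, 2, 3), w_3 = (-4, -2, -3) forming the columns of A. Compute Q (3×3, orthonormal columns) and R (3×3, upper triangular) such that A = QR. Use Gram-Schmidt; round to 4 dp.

w_1 = (-1, -3, 3); ‖w_1‖ = 4.3589, so q_1 = (-0.2294, -0.6882, 0.6882).
q_1·w_2 = (-0.2294)·(-1) + (-0.6882)·2 + 0.6882·3 = 0.9177.
u_2 = w_2 − 0.9177·q_1 = (-0.7895, 2.6316, 2.3684).
‖u_2‖ = 3.6274, so q_2 = (-0.2176, 0.7255, 0.6529).
q_1·w_3 = (-0.2294)·(-4) + (-0.6882)·(-2) + 0.6882·(-3) = 0.2294; q_2·w_3 = (-0.2176)·(-4) + 0.7255·(-2) + 0.6529·(-3) = -2.5392.
u_3 = w_3 − 0.2294·q_1 + 2.5392·q_2 = (-4.5000, 0.0000, -1.5000).
‖u_3‖ = 4.7434, so q_3 = (-0.9487, 0.0000, -0.3162).

Q = [[-0.2294, -0.2176, -0.9487], [-0.6882, 0.7255, 0.0000], [0.6882, 0.6529, -0.3162]], R = [[4.3589, 0.9177, 0.2294], [0.0000, 3.6274, -2.5392], [0.0000, 0.0000, 4.7434]]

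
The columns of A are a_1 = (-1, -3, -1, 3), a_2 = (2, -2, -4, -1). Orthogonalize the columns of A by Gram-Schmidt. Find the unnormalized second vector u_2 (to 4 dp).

u_2 = (2.2500, -1.2500, -3.7500, -1.7500)

a_1 = (-1, -3, -1, 3); ‖a_1‖ = 4.4721, so e_1 = (-0.2236, -0.6708, -0.2236, 0.6708).
e_1·a_2 = (-0.2236)·2 + (-0.6708)·(-2) + (-0.2236)·(-4) + 0.6708·(-1) = 1.1180.
u_2 = a_2 − 1.1180·e_1 = (2.2500, -1.2500, -3.7500, -1.7500).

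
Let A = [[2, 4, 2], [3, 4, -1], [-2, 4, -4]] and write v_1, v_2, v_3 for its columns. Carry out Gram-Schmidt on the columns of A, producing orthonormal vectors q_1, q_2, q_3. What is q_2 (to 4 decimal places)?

v_1 = (2, 3, -2); ‖v_1‖ = 4.1231, so q_1 = (0.4851, 0.7276, -0.4851).
q_1·v_2 = 0.4851·4 + 0.7276·4 + (-0.4851)·4 = 2.9104.
u_2 = v_2 − 2.9104·q_1 = (2.5882, 1.8824, 5.4118).
‖u_2‖ = 6.2872, so q_2 = (0.4117, 0.2994, 0.8608).

q_2 = (0.4117, 0.2994, 0.8608)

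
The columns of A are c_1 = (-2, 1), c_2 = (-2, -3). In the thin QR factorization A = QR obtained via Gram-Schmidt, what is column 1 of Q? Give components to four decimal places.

c_1 = (-2, 1); ‖c_1‖ = 2.2361, so e_1 = (-0.8944, 0.4472).

e_1 = (-0.8944, 0.4472)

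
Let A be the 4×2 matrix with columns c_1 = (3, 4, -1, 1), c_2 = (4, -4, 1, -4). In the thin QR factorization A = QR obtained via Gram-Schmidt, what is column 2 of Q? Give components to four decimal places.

c_1 = (3, 4, -1, 1); ‖c_1‖ = 5.1962, so q_1 = (0.5774, 0.7698, -0.1925, 0.1925).
q_1·c_2 = 0.5774·4 + 0.7698·(-4) + (-0.1925)·1 + 0.1925·(-4) = -1.7321.
u_2 = c_2 + 1.7321·q_1 = (5.0000, -2.6667, 0.6667, -3.6667).
‖u_2‖ = 6.7823, so q_2 = (0.7372, -0.3932, 0.0983, -0.5406).

q_2 = (0.7372, -0.3932, 0.0983, -0.5406)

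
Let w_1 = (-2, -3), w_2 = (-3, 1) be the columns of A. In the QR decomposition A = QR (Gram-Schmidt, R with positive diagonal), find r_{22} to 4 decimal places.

r_{22} = 3.0509

w_1 = (-2, -3); ‖w_1‖ = 3.6056, so e_1 = (-0.5547, -0.8321).
e_1·w_2 = (-0.5547)·(-3) + (-0.8321)·1 = 0.8321.
u_2 = w_2 − 0.8321·e_1 = (-2.5385, 1.6923).
r_{22} = ‖u_2‖ = 3.0509.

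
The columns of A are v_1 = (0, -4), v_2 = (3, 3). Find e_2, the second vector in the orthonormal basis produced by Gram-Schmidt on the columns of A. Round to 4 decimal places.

e_2 = (1.0000, 0.0000)

v_1 = (0, -4); ‖v_1‖ = 4.0000, so e_1 = (0.0000, -1.0000).
e_1·v_2 = 0.0000·3 + (-1.0000)·3 = -3.0000.
u_2 = v_2 + 3.0000·e_1 = (3.0000, 0.0000).
‖u_2‖ = 3.0000, so e_2 = (1.0000, 0.0000).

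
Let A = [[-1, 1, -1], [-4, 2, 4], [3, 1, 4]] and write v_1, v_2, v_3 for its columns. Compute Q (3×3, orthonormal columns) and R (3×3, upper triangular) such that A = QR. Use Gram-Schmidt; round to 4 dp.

q_1 = v_1/‖v_1‖ = (-1, -4, 3)/5.0990 = (-0.1961, -0.7845, 0.5883).
r_{12} = q_1·v_2 = -1.1767.
u_2 = v_2 + 1.1767·q_1 = (0.7692, 1.0769, 1.6923).
‖u_2‖ = 2.1483, so q_2 = (0.3581, 0.5013, 0.7877).
r_{13} = q_1·v_3 = -0.5883; r_{23} = q_2·v_3 = 4.7980.
u_3 = v_3 + 0.5883·q_1 − 4.7980·q_2 = (-2.8333, 1.1333, 0.5667).
‖u_3‖ = 3.1038, so q_3 = (-0.9129, 0.3651, 0.1826).

Q = [[-0.1961, 0.3581, -0.9129], [-0.7845, 0.5013, 0.3651], [0.5883, 0.7877, 0.1826]], R = [[5.0990, -1.1767, -0.5883], [0.0000, 2.1483, 4.7980], [0.0000, 0.0000, 3.1038]]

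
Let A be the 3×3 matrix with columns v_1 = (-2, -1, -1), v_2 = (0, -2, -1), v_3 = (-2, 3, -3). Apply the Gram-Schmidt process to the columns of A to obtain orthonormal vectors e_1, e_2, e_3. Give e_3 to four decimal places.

e_3 = (0.2182, 0.4364, -0.8729)

v_1 = (-2, -1, -1); ‖v_1‖ = 2.4495, so e_1 = (-0.8165, -0.4082, -0.4082).
e_1·v_2 = (-0.8165)·0 + (-0.4082)·(-2) + (-0.4082)·(-1) = 1.2247.
u_2 = v_2 − 1.2247·e_1 = (1.0000, -1.5000, -0.5000).
‖u_2‖ = 1.8708, so e_2 = (0.5345, -0.8018, -0.2673).
e_1·v_3 = (-0.8165)·(-2) + (-0.4082)·3 + (-0.4082)·(-3) = 1.6330; e_2·v_3 = 0.5345·(-2) + (-0.8018)·3 + (-0.2673)·(-3) = -2.6726.
u_3 = v_3 − 1.6330·e_1 + 2.6726·e_2 = (0.7619, 1.5238, -3.0476).
‖u_3‖ = 3.4915, so e_3 = (0.2182, 0.4364, -0.8729).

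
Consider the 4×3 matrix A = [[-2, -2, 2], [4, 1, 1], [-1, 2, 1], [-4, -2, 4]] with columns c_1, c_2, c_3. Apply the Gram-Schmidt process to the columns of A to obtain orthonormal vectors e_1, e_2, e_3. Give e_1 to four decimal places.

c_1 = (-2, 4, -1, -4); ‖c_1‖ = 6.0828, so e_1 = (-0.3288, 0.6576, -0.1644, -0.6576).

e_1 = (-0.3288, 0.6576, -0.1644, -0.6576)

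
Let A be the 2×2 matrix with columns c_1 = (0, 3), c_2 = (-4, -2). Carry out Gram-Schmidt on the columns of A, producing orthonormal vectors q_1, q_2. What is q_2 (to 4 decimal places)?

q_2 = (-1.0000, 0.0000)

c_1 = (0, 3); ‖c_1‖ = 3.0000, so q_1 = (0.0000, 1.0000).
q_1·c_2 = 0.0000·(-4) + 1.0000·(-2) = -2.0000.
u_2 = c_2 + 2.0000·q_1 = (-4.0000, 0.0000).
‖u_2‖ = 4.0000, so q_2 = (-1.0000, 0.0000).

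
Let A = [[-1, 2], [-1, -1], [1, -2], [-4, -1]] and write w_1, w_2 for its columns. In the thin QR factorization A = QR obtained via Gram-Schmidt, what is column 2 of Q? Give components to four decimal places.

w_1 = (-1, -1, 1, -4); ‖w_1‖ = 4.3589, so e_1 = (-0.2294, -0.2294, 0.2294, -0.9177).
e_1·w_2 = (-0.2294)·2 + (-0.2294)·(-1) + 0.2294·(-2) + (-0.9177)·(-1) = 0.2294.
u_2 = w_2 − 0.2294·e_1 = (2.0526, -0.9474, -2.0526, -0.7895).
‖u_2‖ = 3.1539, so e_2 = (0.6508, -0.3004, -0.6508, -0.2503).

e_2 = (0.6508, -0.3004, -0.6508, -0.2503)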